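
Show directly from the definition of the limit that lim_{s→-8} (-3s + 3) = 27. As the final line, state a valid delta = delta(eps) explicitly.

Let eps > 0 be given. We need delta > 0 so that 0 < |s + 8| < delta implies |(-3s + 3) − 27| < eps.
|(-3s + 3) − 27| = |-3s - 24| = 3|s + 8|.
So 3|s + 8| < eps exactly when |s + 8| < eps/3.
Choosing delta = eps/3 gives |(-3s + 3) − 27| = 3|s + 8| < eps whenever |s + 8| < delta.

delta = eps/3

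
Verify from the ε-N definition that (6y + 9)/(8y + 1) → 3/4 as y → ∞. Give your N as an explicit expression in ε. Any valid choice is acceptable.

N = (33/32)/ε

Suppose ε > 0. We seek N > 0 such that y > N implies |(6y + 9)/(8y + 1) − (3/4)| < ε.
(6y + 9)/(8y + 1) − (3/4) = (8(6y + 9) − 6(8y + 1)) / (8(8y + 1)) = 66/(8(8y + 1)).
For y > 0 we have 8y + 1 > 8y, so |(6y + 9)/(8y + 1) − (3/4)| = 66/(8(8y + 1)) < 66/(8·8y) = (33/32)/y.
Thus |(6y + 9)/(8y + 1) − (3/4)| < ε whenever y > (33/32)/ε.
Take N = (33/32)/ε. If y > N then |(6y + 9)/(8y + 1) − (3/4)| < (33/32)/y < ε.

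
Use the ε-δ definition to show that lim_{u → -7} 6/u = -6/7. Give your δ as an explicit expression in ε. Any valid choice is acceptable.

δ = min(7/2, (49/12)ε)

Fix ε > 0. We seek δ > 0 such that 0 < |u + 7| < δ implies |6/u + 6/7| < ε.
|6/u + 6/7| = 6·|-7 − u|/(7·|u|) = 6|u + 7|/(7|u|).
Restrict δ ≤ 7/2. Then |u + 7| < 7/2 gives |u| > 7/2, so 7|u| > 49/2.
Then |6/u + 6/7| < 6|u + 7|/(49/2), which is < ε when |u + 7| < (49/12)ε.
Take δ = min(7/2, (49/12)ε). Then 0 < |u + 7| < δ gives both |u + 7| < 7/2 and |u + 7| < (49/12)ε, so |6/u + 6/7| < ε.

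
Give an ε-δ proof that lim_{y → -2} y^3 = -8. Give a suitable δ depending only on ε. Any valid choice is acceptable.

δ = min(2, ε/28)

Suppose ε > 0. We seek δ > 0 with 0 < |y + 2| < δ ⇒ |y^3 + 8| < ε.
Factor: y^3 + 8 = (y + 2)(y^2 - 2y + 4), so |y^3 + 8| = |y + 2|·|y^2 - 2y + 4|.
Impose δ ≤ 2 so that |y| < 4; then |y^2 - 2y + 4| ≤ 28.
Hence |y^3 + 8| ≤ 28|y + 2|, which is < ε once |y + 2| < ε/28.
Take δ = min(2, ε/28). If 0 < |y + 2| < δ then both bounds hold and |y^3 + 8| ≤ 28|y + 2| < 28·(ε/28) = ε.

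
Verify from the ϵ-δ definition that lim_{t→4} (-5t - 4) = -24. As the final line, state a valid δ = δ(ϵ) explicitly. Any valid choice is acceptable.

δ = ϵ/5

Suppose ϵ > 0. We need δ > 0 so that 0 < |t − 4| < δ implies |(-5t - 4) + 24| < ϵ.
|(-5t - 4) + 24| = |-5t + 20| = 5|t − 4|.
Thus it suffices that |t − 4| < ϵ/5.
Choosing δ = ϵ/5 gives |(-5t - 4) + 24| = 5|t − 4| < ϵ whenever |t − 4| < δ.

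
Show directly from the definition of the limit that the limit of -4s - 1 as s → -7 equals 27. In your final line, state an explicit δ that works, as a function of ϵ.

Suppose ϵ > 0. We need δ > 0 so that 0 < |s + 7| < δ implies |(-4s - 1) − 27| < ϵ.
Since (-4s - 1) − 27 = -4(s + 7), we have |(-4s - 1) − 27| = 4|s + 7|.
Thus it suffices that |s + 7| < ϵ/4.
Choosing δ = ϵ/4 gives |(-4s - 1) − 27| = 4|s + 7| < ϵ whenever |s + 7| < δ.

δ = ϵ/4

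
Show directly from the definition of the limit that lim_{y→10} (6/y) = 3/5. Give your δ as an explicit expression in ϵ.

Let ϵ > 0. We seek δ > 0 such that 0 < |y − 10| < δ implies |6/y − (3/5)| < ϵ.
|6/y − (3/5)| = 6·|10 − y|/(10·|y|) = 6|y − 10|/(10|y|).
Restrict δ ≤ 5. Then |y − 10| < 5 gives |y| > 5, so 10|y| > 50.
Then |6/y − (3/5)| < 6|y − 10|/50, which is < ϵ when |y − 10| < (25/3)ϵ.
Take δ = min(5, (25/3)ϵ). Then 0 < |y − 10| < δ gives both |y − 10| < 5 and |y − 10| < (25/3)ϵ, so |6/y − (3/5)| < ϵ.

δ = min(5, (25/3)ϵ)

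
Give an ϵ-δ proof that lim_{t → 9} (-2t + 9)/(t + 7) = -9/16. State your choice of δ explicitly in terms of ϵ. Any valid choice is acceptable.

δ = min(8, (128/23)ϵ)

Let ϵ > 0. We want δ > 0 with 0 < |t − 9| < δ ⇒ |(-2t + 9)/(t + 7) + 9/16| < ϵ.
Combining over a common denominator, (-2t + 9)/(t + 7) + 9/16 = [(-2t + 9)·16 − (-9)·(t + 7)] / [16·(t + 7)] = -23(t − 9) / (16(t + 7)).
So |(-2t + 9)/(t + 7) + 9/16| = 23|t − 9| / (16·|t + 7|).
Require δ ≤ 8, so |t + 7| ≥ |16| − |t − 9| > 16 − 8 = 8.
Hence |(-2t + 9)/(t + 7) + 9/16| < 23|t − 9|/(16·8) = (23/128)|t − 9|, which is < ϵ once |t − 9| < (128/23)ϵ.
Take δ = min(8, (128/23)ϵ). Then 0 < |t − 9| < δ forces both bounds, so |(-2t + 9)/(t + 7) + 9/16| < ϵ.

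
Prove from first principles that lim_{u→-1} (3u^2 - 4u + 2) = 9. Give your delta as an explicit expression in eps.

delta = min(2, eps/16)

Let eps > 0 be given. We want delta > 0 such that 0 < |u + 1| < delta implies |(3u^2 - 4u + 2) − 9| < eps.
(3u^2 - 4u + 2) − 9 = 3u^2 - 4u - 7 = (u + 1)(3u - 7).
So |(3u^2 - 4u + 2) − 9| = |u + 1|·|3u - 7|.
Require delta ≤ 2. Then |u + 1| < 2 gives |u| < 3, and by the triangle inequality |3u - 7| ≤ 3·3 + 7 = 16.
Hence |(3u^2 - 4u + 2) − 9| ≤ 16|u + 1| < eps provided |u + 1| < eps/16.
Take delta = min(2, eps/16). Then 0 < |u + 1| < delta gives both |u + 1| < 2 and |u + 1| < eps/16, so |(3u^2 - 4u + 2) − 9| < eps.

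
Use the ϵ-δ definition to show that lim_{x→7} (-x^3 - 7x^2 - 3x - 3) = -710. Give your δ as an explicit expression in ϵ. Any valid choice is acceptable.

Let ϵ > 0 be given. We want δ > 0 such that 0 < |x − 7| < δ implies |(-x^3 - 7x^2 - 3x - 3) + 710| < ϵ.
(-x^3 - 7x^2 - 3x - 3) + 710 = -x^3 - 7x^2 - 3x + 707 = (x − 7)(-x^2 - 14x - 101).
So |(-x^3 - 7x^2 - 3x - 3) + 710| = |x − 7|·|-x^2 - 14x - 101|.
Assume first that |x − 7| < 2, so |x| < 9. Then |-x^2 - 14x - 101| ≤ 9^2 + 14·9 + 101 = 308.
Hence |(-x^3 - 7x^2 - 3x - 3) + 710| ≤ 308|x − 7| < ϵ provided |x − 7| < ϵ/308.
Choosing δ = min(2, ϵ/308) ensures both conditions, hence |(-x^3 - 7x^2 - 3x - 3) + 710| < ϵ.

δ = min(2, ϵ/308)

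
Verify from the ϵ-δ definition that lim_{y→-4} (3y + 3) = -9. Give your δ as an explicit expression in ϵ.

δ = ϵ/3

Let ϵ > 0. We need δ > 0 so that 0 < |y + 4| < δ implies |(3y + 3) + 9| < ϵ.
Since (3y + 3) + 9 = 3(y + 4), we have |(3y + 3) + 9| = 3|y + 4|.
So 3|y + 4| < ϵ exactly when |y + 4| < ϵ/3.
Take δ = ϵ/3. If 0 < |y + 4| < δ then |(3y + 3) + 9| = 3|y + 4| < 3·(ϵ/3) = ϵ.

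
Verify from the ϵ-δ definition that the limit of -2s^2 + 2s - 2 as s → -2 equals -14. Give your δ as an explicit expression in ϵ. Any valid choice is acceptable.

Fix ϵ > 0. We want δ > 0 such that 0 < |s + 2| < δ implies |(-2s^2 + 2s - 2) + 14| < ϵ.
(-2s^2 + 2s - 2) + 14 = -2s^2 + 2s + 12 = (s + 2)(-2s + 6).
So |(-2s^2 + 2s - 2) + 14| = |s + 2|·|-2s + 6|.
Require δ ≤ 1. Then |s + 2| < 1 gives |s| < 3, and by the triangle inequality |-2s + 6| ≤ 2·3 + 6 = 12.
Hence |(-2s^2 + 2s - 2) + 14| ≤ 12|s + 2| < ϵ provided |s + 2| < ϵ/12.
Take δ = min(1, ϵ/12). Then 0 < |s + 2| < δ gives both |s + 2| < 1 and |s + 2| < ϵ/12, so |(-2s^2 + 2s - 2) + 14| < ϵ.

δ = min(1, ϵ/12)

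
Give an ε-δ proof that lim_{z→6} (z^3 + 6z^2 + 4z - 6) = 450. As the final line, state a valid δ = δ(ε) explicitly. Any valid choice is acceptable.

δ = min(1, ε/209)

Fix ε > 0. We want δ > 0 such that 0 < |z − 6| < δ implies |(z^3 + 6z^2 + 4z - 6) − 450| < ε.
(z^3 + 6z^2 + 4z - 6) − 450 = z^3 + 6z^2 + 4z - 456 = (z − 6)(z^2 + 12z + 76).
So |(z^3 + 6z^2 + 4z - 6) − 450| = |z − 6|·|z^2 + 12z + 76|.
Require δ ≤ 1. Then |z − 6| < 1 gives |z| < 7, and by the triangle inequality |z^2 + 12z + 76| ≤ 7^2 + 12·7 + 76 = 209.
Hence |(z^3 + 6z^2 + 4z - 6) − 450| ≤ 209|z − 6| < ε provided |z − 6| < ε/209.
Choosing δ = min(1, ε/209) ensures both conditions, hence |(z^3 + 6z^2 + 4z - 6) − 450| < ε.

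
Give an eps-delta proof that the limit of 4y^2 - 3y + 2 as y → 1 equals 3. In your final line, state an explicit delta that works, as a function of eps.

delta = min(2, eps/13)

Let eps > 0. We want delta > 0 such that 0 < |y − 1| < delta implies |(4y^2 - 3y + 2) − 3| < eps.
(4y^2 - 3y + 2) − 3 = 4y^2 - 3y - 1 = (y − 1)(4y + 1).
So |(4y^2 - 3y + 2) − 3| = |y − 1|·|4y + 1|.
Assume first that |y − 1| < 2, so |y| < 3. Then |4y + 1| ≤ 4·3 + 1 = 13.
Hence |(4y^2 - 3y + 2) − 3| ≤ 13|y − 1| < eps provided |y − 1| < eps/13.
Take delta = min(2, eps/13). Then 0 < |y − 1| < delta gives both |y − 1| < 2 and |y − 1| < eps/13, so |(4y^2 - 3y + 2) − 3| < eps.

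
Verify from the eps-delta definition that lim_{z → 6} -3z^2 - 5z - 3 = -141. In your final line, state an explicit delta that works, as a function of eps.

Suppose eps > 0. We want delta > 0 such that 0 < |z − 6| < delta implies |(-3z^2 - 5z - 3) + 141| < eps.
(-3z^2 - 5z - 3) + 141 = -3z^2 - 5z + 138 = (z − 6)(-3z - 23).
So |(-3z^2 - 5z - 3) + 141| = |z − 6|·|-3z - 23|.
Require delta ≤ 1. Then |z − 6| < 1 gives |z| < 7, and by the triangle inequality |-3z - 23| ≤ 3·7 + 23 = 44.
Hence |(-3z^2 - 5z - 3) + 141| ≤ 44|z − 6| < eps provided |z − 6| < eps/44.
Take delta = min(1, eps/44). Then 0 < |z − 6| < delta gives both |z − 6| < 1 and |z − 6| < eps/44, so |(-3z^2 - 5z - 3) + 141| < eps.

delta = min(1, eps/44)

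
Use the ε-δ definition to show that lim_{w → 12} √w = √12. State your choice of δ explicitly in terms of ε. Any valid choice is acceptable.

Fix ε > 0. We want δ > 0 such that 0 < |w − 12| < δ implies |√w − √12| < ε.
Multiplying by the conjugate, |√w − √12| = |w − 12|/(√w + √12).
Restrict δ ≤ 12 so that |w − 12| < 12 forces w > 0, and then √w + √12 > √12.
Hence |√w − √12| < |w − 12|/√12, which is < ε once |w − 12| < √12·ε.
Take δ = min(12, √12·ε). If 0 < |w − 12| < δ then w > 0 and |√w − √12| < |w − 12|/√12 < ε.

δ = min(12, √12·ε)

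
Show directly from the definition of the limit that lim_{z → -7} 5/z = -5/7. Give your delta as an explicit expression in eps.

Let eps > 0 be given. We seek delta > 0 such that 0 < |z + 7| < delta implies |5/z + 5/7| < eps.
|5/z + 5/7| = 5·|-7 − z|/(7·|z|) = 5|z + 7|/(7|z|).
Require delta ≤ 7/2 so that |z| > 7 − 7/2 = 7/2, hence 7|z| > 49/2.
Then |5/z + 5/7| < 5|z + 7|/(49/2), which is < eps when |z + 7| < (49/10)eps.
Take delta = min(7/2, (49/10)eps). Then 0 < |z + 7| < delta gives both |z + 7| < 7/2 and |z + 7| < (49/10)eps, so |5/z + 5/7| < eps.

delta = min(7/2, (49/10)eps)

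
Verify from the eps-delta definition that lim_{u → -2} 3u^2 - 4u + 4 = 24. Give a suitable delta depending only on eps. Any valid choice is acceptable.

Let eps > 0. We want delta > 0 such that 0 < |u + 2| < delta implies |(3u^2 - 4u + 4) − 24| < eps.
(3u^2 - 4u + 4) − 24 = 3u^2 - 4u - 20 = (u + 2)(3u - 10).
So |(3u^2 - 4u + 4) − 24| = |u + 2|·|3u - 10|.
Require delta ≤ 1. Then |u + 2| < 1 gives |u| < 3, and by the triangle inequality |3u - 10| ≤ 3·3 + 10 = 19.
Hence |(3u^2 - 4u + 4) − 24| ≤ 19|u + 2| < eps provided |u + 2| < eps/19.
Take delta = min(1, eps/19). Then 0 < |u + 2| < delta gives both |u + 2| < 1 and |u + 2| < eps/19, so |(3u^2 - 4u + 4) − 24| < eps.

delta = min(1, eps/19)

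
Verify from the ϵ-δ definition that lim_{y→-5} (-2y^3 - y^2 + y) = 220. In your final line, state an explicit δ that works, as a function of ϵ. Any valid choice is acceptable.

δ = min(1, ϵ/170)

Let ϵ > 0 be given. We want δ > 0 such that 0 < |y + 5| < δ implies |(-2y^3 - y^2 + y) − 220| < ϵ.
(-2y^3 - y^2 + y) − 220 = -2y^3 - y^2 + y - 220 = (y + 5)(-2y^2 + 9y - 44).
So |(-2y^3 - y^2 + y) − 220| = |y + 5|·|-2y^2 + 9y - 44|.
Assume first that |y + 5| < 1, so |y| < 6. Then |-2y^2 + 9y - 44| ≤ 2·6^2 + 9·6 + 44 = 170.
Hence |(-2y^3 - y^2 + y) − 220| ≤ 170|y + 5| < ϵ provided |y + 5| < ϵ/170.
Choosing δ = min(1, ϵ/170) ensures both conditions, hence |(-2y^3 - y^2 + y) − 220| < ϵ.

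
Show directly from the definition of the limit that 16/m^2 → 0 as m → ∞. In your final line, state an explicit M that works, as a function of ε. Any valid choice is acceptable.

M = (16/ε)^{1/2}

Fix ε > 0. For m ≥ 1, |16/m^2 − 0| = 16/m^2.
16/m^2 < ε ⇔ m^2 > 16/ε ⇔ m > (16/ε)^{1/2}.
Take M = (16/ε)^{1/2}. Then m > M implies 16/m^2 < ε.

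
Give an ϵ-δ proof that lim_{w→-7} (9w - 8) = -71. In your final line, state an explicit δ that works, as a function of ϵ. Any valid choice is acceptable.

Let ϵ > 0 be given. We need δ > 0 so that 0 < |w + 7| < δ implies |(9w - 8) + 71| < ϵ.
|(9w - 8) + 71| = |9w + 63| = 9|w + 7|.
Thus it suffices that |w + 7| < ϵ/9.
Choosing δ = ϵ/9 gives |(9w - 8) + 71| = 9|w + 7| < ϵ whenever |w + 7| < δ.

δ = ϵ/9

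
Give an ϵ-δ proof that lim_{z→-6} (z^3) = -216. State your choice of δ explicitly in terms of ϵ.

δ = min(1, ϵ/127)

Suppose ϵ > 0. We seek δ > 0 with 0 < |z + 6| < δ ⇒ |z^3 + 216| < ϵ.
Factor: z^3 + 216 = (z + 6)(z^2 - 6z + 36), so |z^3 + 216| = |z + 6|·|z^2 - 6z + 36|.
Restrict δ ≤ 1. Then |z + 6| < 1 gives |z| < 7, so by the triangle inequality |z^2 - 6z + 36| ≤ 7^2 + 6·7 + 36 = 127.
Hence |z^3 + 216| ≤ 127|z + 6|, which is < ϵ once |z + 6| < ϵ/127.
Take δ = min(1, ϵ/127). If 0 < |z + 6| < δ then both bounds hold and |z^3 + 216| ≤ 127|z + 6| < 127·(ϵ/127) = ϵ.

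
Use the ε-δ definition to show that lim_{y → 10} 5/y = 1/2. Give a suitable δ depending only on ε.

Fix ε > 0. We seek δ > 0 such that 0 < |y − 10| < δ implies |5/y − (1/2)| < ε.
|5/y − (1/2)| = 5·|10 − y|/(10·|y|) = 5|y − 10|/(10|y|).
Require δ ≤ 5 so that |y| > 10 − 5 = 5, hence 10|y| > 50.
Then |5/y − (1/2)| < 5|y − 10|/50, which is < ε when |y − 10| < 10ε.
Take δ = min(5, 10ε). Then 0 < |y − 10| < δ gives both |y − 10| < 5 and |y − 10| < 10ε, so |5/y − (1/2)| < ε.

δ = min(5, 10ε)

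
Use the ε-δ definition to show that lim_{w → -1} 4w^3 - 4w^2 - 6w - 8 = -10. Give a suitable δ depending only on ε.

Let ε > 0. We want δ > 0 such that 0 < |w + 1| < δ implies |(4w^3 - 4w^2 - 6w - 8) + 10| < ε.
(4w^3 - 4w^2 - 6w - 8) + 10 = 4w^3 - 4w^2 - 6w + 2 = (w + 1)(4w^2 - 8w + 2).
So |(4w^3 - 4w^2 - 6w - 8) + 10| = |w + 1|·|4w^2 - 8w + 2|.
Assume first that |w + 1| < 1, so |w| < 2. Then |4w^2 - 8w + 2| ≤ 4·2^2 + 8·2 + 2 = 34.
Hence |(4w^3 - 4w^2 - 6w - 8) + 10| ≤ 34|w + 1| < ε provided |w + 1| < ε/34.
Choosing δ = min(1, ε/34) ensures both conditions, hence |(4w^3 - 4w^2 - 6w - 8) + 10| < ε.

δ = min(1, ε/34)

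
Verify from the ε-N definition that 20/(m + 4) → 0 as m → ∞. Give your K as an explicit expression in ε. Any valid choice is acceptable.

K = 20/ε

Let ε > 0 be given. For m ≥ 1, |20/(m + 4) − 0| = 20/(m + 4) ≤ 20/m.
We need 20/m < ε, i.e. m > 20/ε.
Take K = 20/ε. If m > K then |20/(m + 4)| ≤ 20/m < ε.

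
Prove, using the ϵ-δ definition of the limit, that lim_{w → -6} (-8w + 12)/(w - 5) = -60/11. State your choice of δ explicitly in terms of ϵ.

δ = min(11/2, (121/56)ϵ)

Let ϵ > 0 be given. We want δ > 0 with 0 < |w + 6| < δ ⇒ |(-8w + 12)/(w - 5) + 60/11| < ϵ.
Combining over a common denominator, (-8w + 12)/(w - 5) + 60/11 = [(-8w + 12)·(-11) − 60·(w - 5)] / [(-11)·(w - 5)] = 28(w + 6) / ((-11)(w - 5)).
So |(-8w + 12)/(w - 5) + 60/11| = 28|w + 6| / (11·|w − 5|).
Restrict δ ≤ 11/2. Then |w + 6| < 11/2 gives |w − 5| = |(w + 6) + (-11)| ≥ 11 − 11/2 = 11/2.
Hence |(-8w + 12)/(w - 5) + 60/11| < 28|w + 6|/(11·(11/2)) = (56/121)|w + 6|, which is < ϵ once |w + 6| < (121/56)ϵ.
Take δ = min(11/2, (121/56)ϵ). Then 0 < |w + 6| < δ forces both bounds, so |(-8w + 12)/(w - 5) + 60/11| < ϵ.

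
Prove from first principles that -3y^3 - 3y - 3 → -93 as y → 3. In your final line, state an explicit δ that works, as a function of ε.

Suppose ε > 0. We want δ > 0 such that 0 < |y − 3| < δ implies |(-3y^3 - 3y - 3) + 93| < ε.
(-3y^3 - 3y - 3) + 93 = -3y^3 - 3y + 90 = (y − 3)(-3y^2 - 9y - 30).
So |(-3y^3 - 3y - 3) + 93| = |y − 3|·|-3y^2 - 9y - 30|.
Require δ ≤ 2. Then |y − 3| < 2 gives |y| < 5, and by the triangle inequality |-3y^2 - 9y - 30| ≤ 3·5^2 + 9·5 + 30 = 150.
Hence |(-3y^3 - 3y - 3) + 93| ≤ 150|y − 3| < ε provided |y − 3| < ε/150.
Choosing δ = min(2, ε/150) ensures both conditions, hence |(-3y^3 - 3y - 3) + 93| < ε.

δ = min(2, ε/150)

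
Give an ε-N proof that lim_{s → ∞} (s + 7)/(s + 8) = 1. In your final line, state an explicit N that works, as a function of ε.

N = 1/ε

Suppose ε > 0. We seek N > 0 such that s > N implies |(s + 7)/(s + 8) − 1| < ε.
(s + 7)/(s + 8) − 1 = ((s + 7) − (s + 8)) / ((s + 8)) = -1/((s + 8)).
For s > 0 we have s + 8 > s, so |(s + 7)/(s + 8) − 1| = 1/((s + 8)) < 1/(s) = 1/s.
Thus |(s + 7)/(s + 8) − 1| < ε whenever s > 1/ε.
Take N = 1/ε. If s > N then |(s + 7)/(s + 8) − 1| < 1/s < ε.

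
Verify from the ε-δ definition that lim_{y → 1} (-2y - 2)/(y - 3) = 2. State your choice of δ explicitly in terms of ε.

Let ε > 0 be given. We want δ > 0 with 0 < |y − 1| < δ ⇒ |(-2y - 2)/(y - 3) − 2| < ε.
Combining over a common denominator, (-2y - 2)/(y - 3) − 2 = [(-2y - 2)·(-2) − (-4)·(y - 3)] / [(-2)·(y - 3)] = 8(y − 1) / ((-2)(y - 3)).
So |(-2y - 2)/(y - 3) − 2| = 8|y − 1| / (2·|y − 3|).
Require δ ≤ 1, so |y − 3| ≥ |-2| − |y − 1| > 2 − 1 = 1.
Hence |(-2y - 2)/(y - 3) − 2| < 8|y − 1|/(2·1) = 4|y − 1|, which is < ε once |y − 1| < (1/4)ε.
Take δ = min(1, (1/4)ε). Then 0 < |y − 1| < δ forces both bounds, so |(-2y - 2)/(y - 3) − 2| < ε.

δ = min(1, (1/4)ε)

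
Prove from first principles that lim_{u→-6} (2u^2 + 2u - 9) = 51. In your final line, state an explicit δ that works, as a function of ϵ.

Let ϵ > 0 be given. We want δ > 0 such that 0 < |u + 6| < δ implies |(2u^2 + 2u - 9) − 51| < ϵ.
(2u^2 + 2u - 9) − 51 = 2u^2 + 2u - 60 = (u + 6)(2u - 10).
So |(2u^2 + 2u - 9) − 51| = |u + 6|·|2u - 10|.
Assume first that |u + 6| < 2, so |u| < 8. Then |2u - 10| ≤ 2·8 + 10 = 26.
Hence |(2u^2 + 2u - 9) − 51| ≤ 26|u + 6| < ϵ provided |u + 6| < ϵ/26.
Take δ = min(2, ϵ/26). Then 0 < |u + 6| < δ gives both |u + 6| < 2 and |u + 6| < ϵ/26, so |(2u^2 + 2u - 9) − 51| < ϵ.

δ = min(2, ϵ/26)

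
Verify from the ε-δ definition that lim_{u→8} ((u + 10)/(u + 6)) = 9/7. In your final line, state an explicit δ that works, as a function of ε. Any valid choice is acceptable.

Suppose ε > 0. We want δ > 0 with 0 < |u − 8| < δ ⇒ |(u + 10)/(u + 6) − (9/7)| < ε.
Combining over a common denominator, (u + 10)/(u + 6) − (9/7) = [(u + 10)·14 − 18·(u + 6)] / [14·(u + 6)] = -4(u − 8) / (14(u + 6)).
So |(u + 10)/(u + 6) − (9/7)| = 4|u − 8| / (14·|u + 6|).
Require δ ≤ 7, so |u + 6| ≥ |14| − |u − 8| > 14 − 7 = 7.
Hence |(u + 10)/(u + 6) − (9/7)| < 4|u − 8|/(14·7) = (2/49)|u − 8|, which is < ε once |u − 8| < (49/2)ε.
Take δ = min(7, (49/2)ε). Then 0 < |u − 8| < δ forces both bounds, so |(u + 10)/(u + 6) − (9/7)| < ε.

δ = min(7, (49/2)ε)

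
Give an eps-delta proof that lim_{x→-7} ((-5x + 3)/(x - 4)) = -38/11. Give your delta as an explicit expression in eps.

delta = min(11/2, (121/34)eps)

Let eps > 0. We want delta > 0 with 0 < |x + 7| < delta ⇒ |(-5x + 3)/(x - 4) + 38/11| < eps.
Combining over a common denominator, (-5x + 3)/(x - 4) + 38/11 = [(-5x + 3)·(-11) − 38·(x - 4)] / [(-11)·(x - 4)] = 17(x + 7) / ((-11)(x - 4)).
So |(-5x + 3)/(x - 4) + 38/11| = 17|x + 7| / (11·|x − 4|).
Require delta ≤ 11/2, so |x − 4| ≥ |-11| − |x + 7| > 11 − 11/2 = 11/2.
Hence |(-5x + 3)/(x - 4) + 38/11| < 17|x + 7|/(11·(11/2)) = (34/121)|x + 7|, which is < eps once |x + 7| < (121/34)eps.
Take delta = min(11/2, (121/34)eps). Then 0 < |x + 7| < delta forces both bounds, so |(-5x + 3)/(x - 4) + 38/11| < eps.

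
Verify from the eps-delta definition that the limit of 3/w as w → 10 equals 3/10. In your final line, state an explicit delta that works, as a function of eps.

Fix eps > 0. We seek delta > 0 such that 0 < |w − 10| < delta implies |3/w − (3/10)| < eps.
|3/w − (3/10)| = 3·|10 − w|/(10·|w|) = 3|w − 10|/(10|w|).
Restrict delta ≤ 5. Then |w − 10| < 5 gives |w| > 5, so 10|w| > 50.
Then |3/w − (3/10)| < 3|w − 10|/50, which is < eps when |w − 10| < (50/3)eps.
Take delta = min(5, (50/3)eps). Then 0 < |w − 10| < delta gives both |w − 10| < 5 and |w − 10| < (50/3)eps, so |3/w − (3/10)| < eps.

delta = min(5, (50/3)eps)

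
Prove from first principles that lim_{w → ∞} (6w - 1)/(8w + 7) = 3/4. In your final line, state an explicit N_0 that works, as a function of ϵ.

Suppose ϵ > 0. We seek N_0 > 0 such that w > N_0 implies |(6w - 1)/(8w + 7) − (3/4)| < ϵ.
(6w - 1)/(8w + 7) − (3/4) = (8(6w - 1) − 6(8w + 7)) / (8(8w + 7)) = -50/(8(8w + 7)).
For w > 0 we have 8w + 7 > 8w, so |(6w - 1)/(8w + 7) − (3/4)| = 50/(8(8w + 7)) < 50/(8·8w) = (25/32)/w.
Thus |(6w - 1)/(8w + 7) − (3/4)| < ϵ whenever w > (25/32)/ϵ.
Take N_0 = (25/32)/ϵ. If w > N_0 then |(6w - 1)/(8w + 7) − (3/4)| < (25/32)/w < ϵ.

N_0 = (25/32)/ϵ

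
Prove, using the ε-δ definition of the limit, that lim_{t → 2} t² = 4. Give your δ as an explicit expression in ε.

δ = min(2, ε/6)

Fix ε > 0. We seek δ > 0 with 0 < |t − 2| < δ ⇒ |t² − 4| < ε.
Factor: t² − 4 = (t − 2)(t + 2), so |t² − 4| = |t − 2|·|t + 2|.
Impose δ ≤ 2 so that |t| < 4; then |t + 2| ≤ 6.
Hence |t² − 4| ≤ 6|t − 2|, which is < ε once |t − 2| < ε/6.
Take δ = min(2, ε/6). If 0 < |t − 2| < δ then both bounds hold and |t² − 4| ≤ 6|t − 2| < 6·(ε/6) = ε.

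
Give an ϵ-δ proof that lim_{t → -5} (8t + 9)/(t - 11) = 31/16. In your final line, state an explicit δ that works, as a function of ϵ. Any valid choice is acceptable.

δ = min(8, (128/97)ϵ)

Fix ϵ > 0. We want δ > 0 with 0 < |t + 5| < δ ⇒ |(8t + 9)/(t - 11) − (31/16)| < ϵ.
Combining over a common denominator, (8t + 9)/(t - 11) − (31/16) = [(8t + 9)·(-16) − (-31)·(t - 11)] / [(-16)·(t - 11)] = -97(t + 5) / ((-16)(t - 11)).
So |(8t + 9)/(t - 11) − (31/16)| = 97|t + 5| / (16·|t − 11|).
Restrict δ ≤ 8. Then |t + 5| < 8 gives |t − 11| = |(t + 5) + (-16)| ≥ 16 − 8 = 8.
Hence |(8t + 9)/(t - 11) − (31/16)| < 97|t + 5|/(16·8) = (97/128)|t + 5|, which is < ϵ once |t + 5| < (128/97)ϵ.
Take δ = min(8, (128/97)ϵ). Then 0 < |t + 5| < δ forces both bounds, so |(8t + 9)/(t - 11) − (31/16)| < ϵ.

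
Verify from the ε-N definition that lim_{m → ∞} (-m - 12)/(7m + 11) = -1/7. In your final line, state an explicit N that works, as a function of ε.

N = (73/49)/ε

Let ε > 0. For m ≥ 1, |(-m - 12)/(7m + 11) + 1/7| = |-73|/(7(7m + 11)) = 73/(7(7m + 11)).
Since 7m + 11 ≥ 7m for m ≥ 1, this is ≤ 73/(7·7m) = (73/49)/m.
So |(-m - 12)/(7m + 11) + 1/7| < ε whenever m > (73/49)/ε.
Take N = (73/49)/ε. If m > N then |(-m - 12)/(7m + 11) + 1/7| ≤ (73/49)/m < ε.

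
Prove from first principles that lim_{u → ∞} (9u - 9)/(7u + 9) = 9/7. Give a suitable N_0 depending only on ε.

N_0 = (144/49)/ε

Let ε > 0 be given. We seek N_0 > 0 such that u > N_0 implies |(9u - 9)/(7u + 9) − (9/7)| < ε.
(9u - 9)/(7u + 9) − (9/7) = (7(9u - 9) − 9(7u + 9)) / (7(7u + 9)) = -144/(7(7u + 9)).
For u > 0 we have 7u + 9 > 7u, so |(9u - 9)/(7u + 9) − (9/7)| = 144/(7(7u + 9)) < 144/(7·7u) = (144/49)/u.
Thus |(9u - 9)/(7u + 9) − (9/7)| < ε whenever u > (144/49)/ε.
Take N_0 = (144/49)/ε. If u > N_0 then |(9u - 9)/(7u + 9) − (9/7)| < (144/49)/u < ε.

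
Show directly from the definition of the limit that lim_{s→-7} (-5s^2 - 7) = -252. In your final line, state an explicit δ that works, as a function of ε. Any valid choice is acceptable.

δ = min(1, ε/75)

Let ε > 0 be given. We want δ > 0 such that 0 < |s + 7| < δ implies |(-5s^2 - 7) + 252| < ε.
(-5s^2 - 7) + 252 = -5s^2 + 245 = (s + 7)(-5s + 35).
So |(-5s^2 - 7) + 252| = |s + 7|·|-5s + 35|.
Require δ ≤ 1. Then |s + 7| < 1 gives |s| < 8, and by the triangle inequality |-5s + 35| ≤ 5·8 + 35 = 75.
Hence |(-5s^2 - 7) + 252| ≤ 75|s + 7| < ε provided |s + 7| < ε/75.
Choosing δ = min(1, ε/75) ensures both conditions, hence |(-5s^2 - 7) + 252| < ε.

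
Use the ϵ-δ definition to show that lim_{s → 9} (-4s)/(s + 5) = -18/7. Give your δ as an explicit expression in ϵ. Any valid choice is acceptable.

Let ϵ > 0. We want δ > 0 with 0 < |s − 9| < δ ⇒ |(-4s)/(s + 5) + 18/7| < ϵ.
Combining over a common denominator, (-4s)/(s + 5) + 18/7 = [(-4s)·14 − (-36)·(s + 5)] / [14·(s + 5)] = -20(s − 9) / (14(s + 5)).
So |(-4s)/(s + 5) + 18/7| = 20|s − 9| / (14·|s + 5|).
Require δ ≤ 7, so |s + 5| ≥ |14| − |s − 9| > 14 − 7 = 7.
Hence |(-4s)/(s + 5) + 18/7| < 20|s − 9|/(14·7) = (10/49)|s − 9|, which is < ϵ once |s − 9| < (49/10)ϵ.
Take δ = min(7, (49/10)ϵ). Then 0 < |s − 9| < δ forces both bounds, so |(-4s)/(s + 5) + 18/7| < ϵ.

δ = min(7, (49/10)ϵ)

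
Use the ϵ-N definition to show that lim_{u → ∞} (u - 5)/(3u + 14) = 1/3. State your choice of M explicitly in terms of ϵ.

M = (29/9)/ϵ

Fix ϵ > 0. We seek M > 0 such that u > M implies |(u - 5)/(3u + 14) − (1/3)| < ϵ.
(u - 5)/(3u + 14) − (1/3) = (3(u - 5) − (3u + 14)) / (3(3u + 14)) = -29/(3(3u + 14)).
For u > 0 we have 3u + 14 > 3u, so |(u - 5)/(3u + 14) − (1/3)| = 29/(3(3u + 14)) < 29/(3·3u) = (29/9)/u.
Thus |(u - 5)/(3u + 14) − (1/3)| < ϵ whenever u > (29/9)/ϵ.
Take M = (29/9)/ϵ. If u > M then |(u - 5)/(3u + 14) − (1/3)| < (29/9)/u < ϵ.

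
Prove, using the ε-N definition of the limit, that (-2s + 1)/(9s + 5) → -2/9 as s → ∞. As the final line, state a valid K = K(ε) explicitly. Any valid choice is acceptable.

Let ε > 0. We seek K > 0 such that s > K implies |(-2s + 1)/(9s + 5) + 2/9| < ε.
(-2s + 1)/(9s + 5) + 2/9 = (9(-2s + 1) − (-2)(9s + 5)) / (9(9s + 5)) = 19/(9(9s + 5)).
For s > 0 we have 9s + 5 > 9s, so |(-2s + 1)/(9s + 5) + 2/9| = 19/(9(9s + 5)) < 19/(9·9s) = (19/81)/s.
Thus |(-2s + 1)/(9s + 5) + 2/9| < ε whenever s > (19/81)/ε.
Take K = (19/81)/ε. If s > K then |(-2s + 1)/(9s + 5) + 2/9| < (19/81)/s < ε.

K = (19/81)/ε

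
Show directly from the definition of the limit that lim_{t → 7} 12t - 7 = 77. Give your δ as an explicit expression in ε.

Fix ε > 0. We need δ > 0 so that 0 < |t − 7| < δ implies |(12t - 7) − 77| < ε.
Since (12t - 7) − 77 = 12(t − 7), we have |(12t - 7) − 77| = 12|t − 7|.
Thus it suffices that |t − 7| < ε/12.
Choosing δ = ε/12 gives |(12t - 7) − 77| = 12|t − 7| < ε whenever |t − 7| < δ.

δ = ε/12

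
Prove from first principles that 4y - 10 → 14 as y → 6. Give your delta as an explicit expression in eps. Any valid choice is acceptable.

Fix eps > 0. We need delta > 0 so that 0 < |y − 6| < delta implies |(4y - 10) − 14| < eps.
|(4y - 10) − 14| = |4y - 24| = 4|y − 6|.
Thus it suffices that |y − 6| < eps/4.
Choosing delta = eps/4 gives |(4y - 10) − 14| = 4|y − 6| < eps whenever |y − 6| < delta.

delta = eps/4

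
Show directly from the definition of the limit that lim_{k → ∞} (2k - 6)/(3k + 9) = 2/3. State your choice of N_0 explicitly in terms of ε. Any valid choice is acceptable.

Suppose ε > 0. For k ≥ 1, |(2k - 6)/(3k + 9) − (2/3)| = |-36|/(3(3k + 9)) = 36/(3(3k + 9)).
Since 3k + 9 ≥ 3k for k ≥ 1, this is ≤ 36/(3·3k) = 4/k.
So |(2k - 6)/(3k + 9) − (2/3)| < ε whenever k > 4/ε.
Take N_0 = 4/ε. If k > N_0 then |(2k - 6)/(3k + 9) − (2/3)| ≤ 4/k < ε.

N_0 = 4/ε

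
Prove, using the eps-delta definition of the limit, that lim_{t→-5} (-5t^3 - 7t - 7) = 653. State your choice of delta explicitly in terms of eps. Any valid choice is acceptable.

delta = min(2, eps/552)

Fix eps > 0. We want delta > 0 such that 0 < |t + 5| < delta implies |(-5t^3 - 7t - 7) − 653| < eps.
(-5t^3 - 7t - 7) − 653 = -5t^3 - 7t - 660 = (t + 5)(-5t^2 + 25t - 132).
So |(-5t^3 - 7t - 7) − 653| = |t + 5|·|-5t^2 + 25t - 132|.
Assume first that |t + 5| < 2, so |t| < 7. Then |-5t^2 + 25t - 132| ≤ 5·7^2 + 25·7 + 132 = 552.
Hence |(-5t^3 - 7t - 7) − 653| ≤ 552|t + 5| < eps provided |t + 5| < eps/552.
Take delta = min(2, eps/552). Then 0 < |t + 5| < delta gives both |t + 5| < 2 and |t + 5| < eps/552, so |(-5t^3 - 7t - 7) − 653| < eps.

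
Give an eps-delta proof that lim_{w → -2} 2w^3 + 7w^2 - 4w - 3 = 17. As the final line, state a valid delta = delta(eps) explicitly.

Fix eps > 0. We want delta > 0 such that 0 < |w + 2| < delta implies |(2w^3 + 7w^2 - 4w - 3) − 17| < eps.
(2w^3 + 7w^2 - 4w - 3) − 17 = 2w^3 + 7w^2 - 4w - 20 = (w + 2)(2w^2 + 3w - 10).
So |(2w^3 + 7w^2 - 4w - 3) − 17| = |w + 2|·|2w^2 + 3w - 10|.
Assume first that |w + 2| < 2, so |w| < 4. Then |2w^2 + 3w - 10| ≤ 2·4^2 + 3·4 + 10 = 54.
Hence |(2w^3 + 7w^2 - 4w - 3) − 17| ≤ 54|w + 2| < eps provided |w + 2| < eps/54.
Take delta = min(2, eps/54). Then 0 < |w + 2| < delta gives both |w + 2| < 2 and |w + 2| < eps/54, so |(2w^3 + 7w^2 - 4w - 3) − 17| < eps.

delta = min(2, eps/54)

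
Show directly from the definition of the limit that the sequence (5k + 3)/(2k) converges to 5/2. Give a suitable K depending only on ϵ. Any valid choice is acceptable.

K = (3/2)/ϵ

Fix ϵ > 0. For k ≥ 1, |(5k + 3)/(2k) − (5/2)| = |6|/(2(2k)) = 6/(2(2k)).
Since 2k ≥ 2k for k ≥ 1, this is ≤ 6/(2·2k) = (3/2)/k.
So |(5k + 3)/(2k) − (5/2)| < ϵ whenever k > (3/2)/ϵ.
Take K = (3/2)/ϵ. If k > K then |(5k + 3)/(2k) − (5/2)| ≤ (3/2)/k < ϵ.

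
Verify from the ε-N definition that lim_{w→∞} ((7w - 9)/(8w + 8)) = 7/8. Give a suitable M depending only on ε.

Let ε > 0 be given. We seek M > 0 such that w > M implies |(7w - 9)/(8w + 8) − (7/8)| < ε.
(7w - 9)/(8w + 8) − (7/8) = (8(7w - 9) − 7(8w + 8)) / (8(8w + 8)) = -128/(8(8w + 8)).
For w > 0 we have 8w + 8 > 8w, so |(7w - 9)/(8w + 8) − (7/8)| = 128/(8(8w + 8)) < 128/(8·8w) = 2/w.
Thus |(7w - 9)/(8w + 8) − (7/8)| < ε whenever w > 2/ε.
Take M = 2/ε. If w > M then |(7w - 9)/(8w + 8) − (7/8)| < 2/w < ε.

M = 2/ε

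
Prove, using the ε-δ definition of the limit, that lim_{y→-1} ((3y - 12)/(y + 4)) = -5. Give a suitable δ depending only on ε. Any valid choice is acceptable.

δ = min(3/2, (3/16)ε)

Fix ε > 0. We want δ > 0 with 0 < |y + 1| < δ ⇒ |(3y - 12)/(y + 4) + 5| < ε.
Combining over a common denominator, (3y - 12)/(y + 4) + 5 = [(3y - 12)·3 − (-15)·(y + 4)] / [3·(y + 4)] = 24(y + 1) / (3(y + 4)).
So |(3y - 12)/(y + 4) + 5| = 24|y + 1| / (3·|y + 4|).
Restrict δ ≤ 3/2. Then |y + 1| < 3/2 gives |y + 4| = |(y + 1) + 3| ≥ 3 − 3/2 = 3/2.
Hence |(3y - 12)/(y + 4) + 5| < 24|y + 1|/(3·(3/2)) = (16/3)|y + 1|, which is < ε once |y + 1| < (3/16)ε.
Take δ = min(3/2, (3/16)ε). Then 0 < |y + 1| < δ forces both bounds, so |(3y - 12)/(y + 4) + 5| < ε.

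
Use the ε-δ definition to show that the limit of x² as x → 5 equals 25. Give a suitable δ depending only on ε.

Fix ε > 0. We seek δ > 0 with 0 < |x − 5| < δ ⇒ |x² − 25| < ε.
Factor: x² − 25 = (x − 5)(x + 5), so |x² − 25| = |x − 5|·|x + 5|.
Restrict δ ≤ 1. Then |x − 5| < 1 gives |x| < 6, so by the triangle inequality |x + 5| ≤ 6 + 5 = 11.
Hence |x² − 25| ≤ 11|x − 5|, which is < ε once |x − 5| < ε/11.
Take δ = min(1, ε/11). If 0 < |x − 5| < δ then both bounds hold and |x² − 25| ≤ 11|x − 5| < 11·(ε/11) = ε.

δ = min(1, ε/11)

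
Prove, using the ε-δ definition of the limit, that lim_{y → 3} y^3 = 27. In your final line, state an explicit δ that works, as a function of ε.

δ = min(1, ε/37)

Fix ε > 0. We seek δ > 0 with 0 < |y − 3| < δ ⇒ |y^3 − 27| < ε.
Factor: y^3 − 27 = (y − 3)(y^2 + 3y + 9), so |y^3 − 27| = |y − 3|·|y^2 + 3y + 9|.
Impose δ ≤ 1 so that |y| < 4; then |y^2 + 3y + 9| ≤ 37.
Hence |y^3 − 27| ≤ 37|y − 3|, which is < ε once |y − 3| < ε/37.
Take δ = min(1, ε/37). If 0 < |y − 3| < δ then both bounds hold and |y^3 − 27| ≤ 37|y − 3| < 37·(ε/37) = ε.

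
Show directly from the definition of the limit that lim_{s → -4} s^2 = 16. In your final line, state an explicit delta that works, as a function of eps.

delta = min(1, eps/9)

Suppose eps > 0. We seek delta > 0 with 0 < |s + 4| < delta ⇒ |s^2 − 16| < eps.
Factor: s^2 − 16 = (s + 4)(s - 4), so |s^2 − 16| = |s + 4|·|s - 4|.
Impose delta ≤ 1 so that |s| < 5; then |s - 4| ≤ 9.
Hence |s^2 − 16| ≤ 9|s + 4|, which is < eps once |s + 4| < eps/9.
Take delta = min(1, eps/9). If 0 < |s + 4| < delta then both bounds hold and |s^2 − 16| ≤ 9|s + 4| < 9·(eps/9) = eps.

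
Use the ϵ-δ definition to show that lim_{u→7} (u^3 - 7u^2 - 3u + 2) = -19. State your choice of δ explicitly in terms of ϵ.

Fix ϵ > 0. We want δ > 0 such that 0 < |u − 7| < δ implies |(u^3 - 7u^2 - 3u + 2) + 19| < ϵ.
(u^3 - 7u^2 - 3u + 2) + 19 = u^3 - 7u^2 - 3u + 21 = (u − 7)(u^2 - 3).
So |(u^3 - 7u^2 - 3u + 2) + 19| = |u − 7|·|u^2 - 3|.
Require δ ≤ 1. Then |u − 7| < 1 gives |u| < 8, and by the triangle inequality |u^2 - 3| ≤ 8^2 + 3 = 67.
Hence |(u^3 - 7u^2 - 3u + 2) + 19| ≤ 67|u − 7| < ϵ provided |u − 7| < ϵ/67.
Take δ = min(1, ϵ/67). Then 0 < |u − 7| < δ gives both |u − 7| < 1 and |u − 7| < ϵ/67, so |(u^3 - 7u^2 - 3u + 2) + 19| < ϵ.

δ = min(1, ϵ/67)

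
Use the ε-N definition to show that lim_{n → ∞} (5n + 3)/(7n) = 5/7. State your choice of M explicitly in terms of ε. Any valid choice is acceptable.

M = (3/7)/ε

Fix ε > 0. For n ≥ 1, |(5n + 3)/(7n) − (5/7)| = |21|/(7(7n)) = 21/(7(7n)).
Since 7n ≥ 7n for n ≥ 1, this is ≤ 21/(7·7n) = (3/7)/n.
So |(5n + 3)/(7n) − (5/7)| < ε whenever n > (3/7)/ε.
Take M = (3/7)/ε. If n > M then |(5n + 3)/(7n) − (5/7)| ≤ (3/7)/n < ε.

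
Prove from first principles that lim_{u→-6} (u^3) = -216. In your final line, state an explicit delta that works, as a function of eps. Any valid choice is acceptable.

delta = min(1, eps/127)

Suppose eps > 0. We seek delta > 0 with 0 < |u + 6| < delta ⇒ |u^3 + 216| < eps.
Factor: u^3 + 216 = (u + 6)(u^2 - 6u + 36), so |u^3 + 216| = |u + 6|·|u^2 - 6u + 36|.
Impose delta ≤ 1 so that |u| < 7; then |u^2 - 6u + 36| ≤ 127.
Hence |u^3 + 216| ≤ 127|u + 6|, which is < eps once |u + 6| < eps/127.
Take delta = min(1, eps/127). If 0 < |u + 6| < delta then both bounds hold and |u^3 + 216| ≤ 127|u + 6| < 127·(eps/127) = eps.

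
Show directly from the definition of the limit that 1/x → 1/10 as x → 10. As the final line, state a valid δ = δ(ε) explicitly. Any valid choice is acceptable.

δ = min(5, 50ε)

Let ε > 0 be given. We seek δ > 0 such that 0 < |x − 10| < δ implies |1/x − (1/10)| < ε.
|1/x − (1/10)| = |10 − x|/(10·|x|) = |x − 10|/(10|x|).
Restrict δ ≤ 5. Then |x − 10| < 5 gives |x| > 5, so 10|x| > 50.
Then |1/x − (1/10)| < |x − 10|/50, which is < ε when |x − 10| < 50ε.
Take δ = min(5, 50ε). Then 0 < |x − 10| < δ gives both |x − 10| < 5 and |x − 10| < 50ε, so |1/x − (1/10)| < ε.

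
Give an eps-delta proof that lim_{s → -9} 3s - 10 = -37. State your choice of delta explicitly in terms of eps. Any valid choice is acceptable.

Fix eps > 0. We need delta > 0 so that 0 < |s + 9| < delta implies |(3s - 10) + 37| < eps.
|(3s - 10) + 37| = |3s + 27| = 3|s + 9|.
So 3|s + 9| < eps exactly when |s + 9| < eps/3.
Choosing delta = eps/3 gives |(3s - 10) + 37| = 3|s + 9| < eps whenever |s + 9| < delta.

delta = eps/3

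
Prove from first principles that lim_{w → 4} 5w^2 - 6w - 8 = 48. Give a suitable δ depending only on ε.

δ = min(1, ε/39)

Fix ε > 0. We want δ > 0 such that 0 < |w − 4| < δ implies |(5w^2 - 6w - 8) − 48| < ε.
(5w^2 - 6w - 8) − 48 = 5w^2 - 6w - 56 = (w − 4)(5w + 14).
So |(5w^2 - 6w - 8) − 48| = |w − 4|·|5w + 14|.
Require δ ≤ 1. Then |w − 4| < 1 gives |w| < 5, and by the triangle inequality |5w + 14| ≤ 5·5 + 14 = 39.
Hence |(5w^2 - 6w - 8) − 48| ≤ 39|w − 4| < ε provided |w − 4| < ε/39.
Choosing δ = min(1, ε/39) ensures both conditions, hence |(5w^2 - 6w - 8) − 48| < ε.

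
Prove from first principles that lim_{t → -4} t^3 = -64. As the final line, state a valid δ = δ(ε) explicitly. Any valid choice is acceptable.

δ = min(1, ε/61)

Suppose ε > 0. We seek δ > 0 with 0 < |t + 4| < δ ⇒ |t^3 + 64| < ε.
Factor: t^3 + 64 = (t + 4)(t^2 - 4t + 16), so |t^3 + 64| = |t + 4|·|t^2 - 4t + 16|.
Impose δ ≤ 1 so that |t| < 5; then |t^2 - 4t + 16| ≤ 61.
Hence |t^3 + 64| ≤ 61|t + 4|, which is < ε once |t + 4| < ε/61.
Take δ = min(1, ε/61). If 0 < |t + 4| < δ then both bounds hold and |t^3 + 64| ≤ 61|t + 4| < 61·(ε/61) = ε.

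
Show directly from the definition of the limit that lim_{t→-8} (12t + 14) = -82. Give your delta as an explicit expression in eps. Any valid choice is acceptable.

delta = eps/12

Let eps > 0 be given. We need delta > 0 so that 0 < |t + 8| < delta implies |(12t + 14) + 82| < eps.
Since (12t + 14) + 82 = 12(t + 8), we have |(12t + 14) + 82| = 12|t + 8|.
So 12|t + 8| < eps exactly when |t + 8| < eps/12.
Choosing delta = eps/12 gives |(12t + 14) + 82| = 12|t + 8| < eps whenever |t + 8| < delta.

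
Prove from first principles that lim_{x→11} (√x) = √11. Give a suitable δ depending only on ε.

Suppose ε > 0. We want δ > 0 such that 0 < |x − 11| < δ implies |√x − √11| < ε.
Multiplying by the conjugate, |√x − √11| = |x − 11|/(√x + √11).
Restrict δ ≤ 11 so that |x − 11| < 11 forces x > 0, and then √x + √11 > √11.
Hence |√x − √11| < |x − 11|/√11, which is < ε once |x − 11| < √11·ε.
Take δ = min(11, √11·ε). If 0 < |x − 11| < δ then x > 0 and |√x − √11| < |x − 11|/√11 < ε.

δ = min(11, √11·ε)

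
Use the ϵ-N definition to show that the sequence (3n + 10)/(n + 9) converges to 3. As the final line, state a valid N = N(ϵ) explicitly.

Suppose ϵ > 0. For n ≥ 1, |(3n + 10)/(n + 9) − 3| = |-17|/((n + 9)) = 17/((n + 9)).
Since n + 9 ≥ n for n ≥ 1, this is ≤ 17/(n) = 17/n.
So |(3n + 10)/(n + 9) − 3| < ϵ whenever n > 17/ϵ.
Take N = 17/ϵ. If n > N then |(3n + 10)/(n + 9) − 3| ≤ 17/n < ϵ.

N = 17/ϵ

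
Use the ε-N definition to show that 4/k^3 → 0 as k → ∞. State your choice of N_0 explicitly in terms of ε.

N_0 = (4/ε)^{1/3}

Let ε > 0. For k ≥ 1, |4/k^3 − 0| = 4/k^3.
4/k^3 < ε ⇔ k^3 > 4/ε ⇔ k > (4/ε)^{1/3}.
Take N_0 = (4/ε)^{1/3}. Then k > N_0 implies 4/k^3 < ε.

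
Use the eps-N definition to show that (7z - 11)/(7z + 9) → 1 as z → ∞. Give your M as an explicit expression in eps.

M = (20/7)/eps

Let eps > 0 be given. We seek M > 0 such that z > M implies |(7z - 11)/(7z + 9) − 1| < eps.
(7z - 11)/(7z + 9) − 1 = (7(7z - 11) − 7(7z + 9)) / (7(7z + 9)) = -140/(7(7z + 9)).
For z > 0 we have 7z + 9 > 7z, so |(7z - 11)/(7z + 9) − 1| = 140/(7(7z + 9)) < 140/(7·7z) = (20/7)/z.
Thus |(7z - 11)/(7z + 9) − 1| < eps whenever z > (20/7)/eps.
Take M = (20/7)/eps. If z > M then |(7z - 11)/(7z + 9) − 1| < (20/7)/z < eps.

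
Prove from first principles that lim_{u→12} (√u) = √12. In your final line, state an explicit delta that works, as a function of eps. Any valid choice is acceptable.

Suppose eps > 0. We want delta > 0 such that 0 < |u − 12| < delta implies |√u − √12| < eps.
Rationalise: √u − √12 = (u − 12)/(√u + √12), so |√u − √12| = |u − 12|/(√u + √12).
Restrict delta ≤ 12 so that |u − 12| < 12 forces u > 0, and then √u + √12 > √12.
Hence |√u − √12| < |u − 12|/√12, which is < eps once |u − 12| < √12·eps.
Take delta = min(12, √12·eps). If 0 < |u − 12| < delta then u > 0 and |√u − √12| < |u − 12|/√12 < eps.

delta = min(12, √12·eps)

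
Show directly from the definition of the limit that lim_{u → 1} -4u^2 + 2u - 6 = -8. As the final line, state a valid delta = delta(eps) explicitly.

delta = min(1, eps/10)

Let eps > 0 be given. We want delta > 0 such that 0 < |u − 1| < delta implies |(-4u^2 + 2u - 6) + 8| < eps.
(-4u^2 + 2u - 6) + 8 = -4u^2 + 2u + 2 = (u − 1)(-4u - 2).
So |(-4u^2 + 2u - 6) + 8| = |u − 1|·|-4u - 2|.
Require delta ≤ 1. Then |u − 1| < 1 gives |u| < 2, and by the triangle inequality |-4u - 2| ≤ 4·2 + 2 = 10.
Hence |(-4u^2 + 2u - 6) + 8| ≤ 10|u − 1| < eps provided |u − 1| < eps/10.
Take delta = min(1, eps/10). Then 0 < |u − 1| < delta gives both |u − 1| < 1 and |u − 1| < eps/10, so |(-4u^2 + 2u - 6) + 8| < eps.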